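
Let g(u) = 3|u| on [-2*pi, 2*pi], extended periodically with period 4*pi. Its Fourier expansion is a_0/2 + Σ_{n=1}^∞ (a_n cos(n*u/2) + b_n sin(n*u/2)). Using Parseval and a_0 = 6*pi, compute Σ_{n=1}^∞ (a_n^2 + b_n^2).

6*pi**2

Parseval: a_0^2/2 + Σ_{n≥1} (a_n^2+b_n^2) = (1/(2*pi)) ∫_{-2*pi}^{2*pi} g(u)^2 du = 24*pi**2.
Subtract a_0^2/2 = 18*pi**2: Σ (a_n^2+b_n^2) = 6*pi**2.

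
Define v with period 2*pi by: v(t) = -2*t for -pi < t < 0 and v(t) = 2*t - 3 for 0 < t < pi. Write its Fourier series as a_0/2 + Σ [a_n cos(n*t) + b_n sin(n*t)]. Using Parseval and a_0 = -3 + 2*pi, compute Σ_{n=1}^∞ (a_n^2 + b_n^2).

9/2 + 2*pi**2/3

Parseval: a_0^2/2 + Σ_{n≥1} (a_n^2+b_n^2) = 1/pi ∫_{-pi}^{pi} v(t)^2 dt = -6*pi + 9 + 8*pi**2/3.
Subtract a_0^2/2 = (3 - 2*pi)**2/2: Σ (a_n^2+b_n^2) = 9/2 + 2*pi**2/3.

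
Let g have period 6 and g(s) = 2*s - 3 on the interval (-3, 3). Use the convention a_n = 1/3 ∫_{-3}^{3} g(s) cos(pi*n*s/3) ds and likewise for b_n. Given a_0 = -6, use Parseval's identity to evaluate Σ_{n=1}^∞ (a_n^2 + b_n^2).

24

Parseval: a_0^2/2 + Σ_{n≥1} (a_n^2+b_n^2) = 1/3 ∫_{-3}^{3} g(s)^2 ds = 42.
Subtract a_0^2/2 = 18: Σ (a_n^2+b_n^2) = 24.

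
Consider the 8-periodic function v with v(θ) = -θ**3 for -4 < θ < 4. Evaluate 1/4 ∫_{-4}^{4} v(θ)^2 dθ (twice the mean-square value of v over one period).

8192/7

1/4 ∫_{-4}^{4} v(θ)^2 dθ = 1/4 · (32768/7) = 8192/7.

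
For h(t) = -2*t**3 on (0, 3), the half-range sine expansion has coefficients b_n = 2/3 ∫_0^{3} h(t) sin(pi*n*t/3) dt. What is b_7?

108*(6 - 49*pi**2)/(343*pi**3)

b_7 = 2/3 ∫_0^{3} (-2*t**3) sin(7*pi*t/3) dt.
Integrating by parts three times (tabular method), an antiderivative of (-2*t**3) sin(7*pi*t/3) is 6*t**3*cos(7*pi*t/3)/(7*pi) - 54*t**2*sin(7*pi*t/3)/(49*pi**2) - 324*t*cos(7*pi*t/3)/(343*pi**3) + 972*sin(7*pi*t/3)/(2401*pi**4); evaluating from 0 to 3: ∫_{0}^{3} (-2*t**3) sin(7*pi*t/3) dt = (162*(6 - 49*pi**2)/(343*pi**3)) - (0) = 162*(6 - 49*pi**2)/(343*pi**3).
Hence b_7 = (2/3)·(162*(6 - 49*pi**2)/(343*pi**3)) = 108*(6 - 49*pi**2)/(343*pi**3).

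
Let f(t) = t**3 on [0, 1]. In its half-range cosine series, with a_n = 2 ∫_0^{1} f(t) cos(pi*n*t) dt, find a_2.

3/(2*pi**2)

a_2 = 2 ∫_0^{1} (t**3) cos(2*pi*t) dt.
Integrating by parts three times (tabular method), an antiderivative of (t**3) cos(2*pi*t) is t**3*sin(2*pi*t)/(2*pi) + 3*t**2*cos(2*pi*t)/(4*pi**2) - 3*t*sin(2*pi*t)/(4*pi**3) - 3*cos(2*pi*t)/(8*pi**4); evaluating from 0 to 1: ∫_{0}^{1} (t**3) cos(2*pi*t) dt = (3*(-1 + 2*pi**2)/(8*pi**4)) - (-3/(8*pi**4)) = 3/(4*pi**2).
Hence a_2 = 2·(3/(4*pi**2)) = 3/(2*pi**2).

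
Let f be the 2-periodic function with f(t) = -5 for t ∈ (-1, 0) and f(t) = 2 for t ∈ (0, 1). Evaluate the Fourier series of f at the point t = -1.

At t = -1 the one-sided limits are f(-1^-) = 2 and f(-1^+) = -5.
By Dirichlet's theorem the series converges to their average, [(2) + (-5)]/2 = -3/2.

-3/2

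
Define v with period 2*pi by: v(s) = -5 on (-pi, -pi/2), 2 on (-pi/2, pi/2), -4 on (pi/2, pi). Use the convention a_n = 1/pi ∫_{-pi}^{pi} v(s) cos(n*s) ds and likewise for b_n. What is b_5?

1/(5*pi)

b_5 = 1/pi ∫_{-pi}^{pi} v(s) sin(5*s) ds.
Split the integral at the breakpoints.
Directly, an antiderivative of (-5) sin(5*s) is cos(5*s); evaluating from -pi to -pi/2: ∫_{-pi}^{-pi/2} (-5) sin(5*s) ds = (0) - (-1) = 1.
Directly, an antiderivative of (2) sin(5*s) is -2*cos(5*s)/5; evaluating from -pi/2 to pi/2: ∫_{-pi/2}^{pi/2} (2) sin(5*s) ds = (0) - (0) = 0.
Directly, an antiderivative of (-4) sin(5*s) is 4*cos(5*s)/5; evaluating from pi/2 to pi: ∫_{pi/2}^{pi} (-4) sin(5*s) ds = (-4/5) - (0) = -4/5.
Summing the pieces and multiplying by (1/pi) gives b_5 = 1/(5*pi).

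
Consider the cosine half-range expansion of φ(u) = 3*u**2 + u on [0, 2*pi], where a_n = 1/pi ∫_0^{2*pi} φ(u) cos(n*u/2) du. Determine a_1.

a_1 = 1/pi ∫_0^{2*pi} (3*u**2 + u) cos(u/2) du.
Integrating by parts twice (tabular method), an antiderivative of (3*u**2 + u) cos(u/2) is 6*u**2*sin(u/2) + 2*u*sin(u/2) + 24*u*cos(u/2) - 48*sin(u/2) + 4*cos(u/2); evaluating from 0 to 2*pi: ∫_{0}^{2*pi} (3*u**2 + u) cos(u/2) du = (-48*pi - 4) - (4) = -48*pi - 8.
Hence a_1 = (1/pi)·(-48*pi - 8) = -48 - 8/pi.

-48 - 8/pi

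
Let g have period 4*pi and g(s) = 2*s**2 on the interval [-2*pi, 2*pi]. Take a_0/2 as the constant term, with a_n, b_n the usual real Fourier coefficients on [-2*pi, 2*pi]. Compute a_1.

a_1 = (1/(2*pi)) ∫_{-2*pi}^{2*pi} g(s) cos(s/2) ds.
g is even and cos(s/2) is even, so the integrand is even and a_1 = 1/pi ∫_0^{2*pi} g(s) cos(s/2) ds.
Integrating by parts twice (tabular method), an antiderivative of (2*s**2) cos(s/2) is 4*s**2*sin(s/2) + 16*s*cos(s/2) - 32*sin(s/2); evaluating from 0 to 2*pi: ∫_{0}^{2*pi} (2*s**2) cos(s/2) ds = (-32*pi) - (0) = -32*pi.
Hence a_1 = (1/pi)·(-32*pi) = -32.

-32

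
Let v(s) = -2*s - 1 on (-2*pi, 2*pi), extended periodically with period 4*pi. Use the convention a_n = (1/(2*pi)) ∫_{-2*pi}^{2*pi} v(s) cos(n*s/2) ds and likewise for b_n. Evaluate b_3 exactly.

b_3 = (1/(2*pi)) ∫_{-2*pi}^{2*pi} v(s) sin(3*s/2) ds.
Integrating by parts (boundary term plus one more integral), an antiderivative of (-2*s - 1) sin(3*s/2) is 4*s*cos(3*s/2)/3 - 8*sin(3*s/2)/9 + 2*cos(3*s/2)/3; evaluating from -2*pi to 2*pi: ∫_{-2*pi}^{2*pi} (-2*s - 1) sin(3*s/2) ds = (-8*pi/3 - 2/3) - (-2/3 + 8*pi/3) = -16*pi/3.
Hence b_3 = (1/(2*pi))·(-16*pi/3) = -8/3.

-8/3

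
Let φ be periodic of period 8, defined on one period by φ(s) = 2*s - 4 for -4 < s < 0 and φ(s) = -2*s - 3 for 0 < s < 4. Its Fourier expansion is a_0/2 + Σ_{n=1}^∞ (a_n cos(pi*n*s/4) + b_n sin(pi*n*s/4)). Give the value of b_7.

b_7 = 1/4 ∫_{-4}^{4} φ(s) sin(7*pi*s/4) ds.
Split the integral at the breakpoints.
Integrating by parts (boundary term plus one more integral), an antiderivative of (2*s - 4) sin(7*pi*s/4) is -8*s*cos(7*pi*s/4)/(7*pi) + 32*sin(7*pi*s/4)/(49*pi**2) + 16*cos(7*pi*s/4)/(7*pi); evaluating from -4 to 0: ∫_{-4}^{0} (2*s - 4) sin(7*pi*s/4) ds = (16/(7*pi)) - (-48/(7*pi)) = 64/(7*pi).
Integrating by parts (boundary term plus one more integral), an antiderivative of (-2*s - 3) sin(7*pi*s/4) is 8*s*cos(7*pi*s/4)/(7*pi) - 32*sin(7*pi*s/4)/(49*pi**2) + 12*cos(7*pi*s/4)/(7*pi); evaluating from 0 to 4: ∫_{0}^{4} (-2*s - 3) sin(7*pi*s/4) ds = (-44/(7*pi)) - (12/(7*pi)) = -8/pi.
Summing the pieces and multiplying by (1/4) gives b_7 = 2/(7*pi).

2/(7*pi)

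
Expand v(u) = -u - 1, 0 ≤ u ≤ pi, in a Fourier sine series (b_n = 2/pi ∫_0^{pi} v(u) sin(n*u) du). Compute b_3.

b_3 = 2/pi ∫_0^{pi} (-u - 1) sin(3*u) du.
Integrating by parts (boundary term plus one more integral), an antiderivative of (-u - 1) sin(3*u) is u*cos(3*u)/3 - sin(3*u)/9 + cos(3*u)/3; evaluating from 0 to pi: ∫_{0}^{pi} (-u - 1) sin(3*u) du = (-pi/3 - 1/3) - (1/3) = -pi/3 - 2/3.
Hence b_3 = (2/pi)·(-pi/3 - 2/3) = 2*(-pi - 2)/(3*pi).

2*(-pi - 2)/(3*pi)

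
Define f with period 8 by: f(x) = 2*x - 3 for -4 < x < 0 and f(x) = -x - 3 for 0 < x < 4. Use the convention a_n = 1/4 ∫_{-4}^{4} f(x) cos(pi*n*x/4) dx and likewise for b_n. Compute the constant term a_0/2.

a_0 = 1/4 ∫_{-4}^{4} f(x) dx = 1/4 · (-48) = -12.
So the constant term a_0/2 = -6.

-6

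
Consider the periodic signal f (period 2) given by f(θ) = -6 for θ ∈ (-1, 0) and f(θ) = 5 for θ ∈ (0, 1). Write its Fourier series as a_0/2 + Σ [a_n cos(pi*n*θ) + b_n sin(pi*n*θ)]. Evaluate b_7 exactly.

22/(7*pi)

b_7 = ∫_{-1}^{1} f(θ) sin(7*pi*θ) dθ.
Split the integral at the breakpoints.
Directly, an antiderivative of (-6) sin(7*pi*θ) is 6*cos(7*pi*θ)/(7*pi); evaluating from -1 to 0: ∫_{-1}^{0} (-6) sin(7*pi*θ) dθ = (6/(7*pi)) - (-6/(7*pi)) = 12/(7*pi).
Directly, an antiderivative of (5) sin(7*pi*θ) is -5*cos(7*pi*θ)/(7*pi); evaluating from 0 to 1: ∫_{0}^{1} (5) sin(7*pi*θ) dθ = (5/(7*pi)) - (-5/(7*pi)) = 10/(7*pi).
Summing the pieces gives b_7 = 22/(7*pi).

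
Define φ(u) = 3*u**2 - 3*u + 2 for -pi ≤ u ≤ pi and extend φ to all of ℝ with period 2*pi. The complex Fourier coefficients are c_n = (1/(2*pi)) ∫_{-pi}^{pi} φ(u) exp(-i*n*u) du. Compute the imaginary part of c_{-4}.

Since φ is real-valued, Im(c_{-4}) = -(1/(2*pi)) ∫_{-pi}^{pi} φ(u) sin(-4*u) du = b_{4}/2.
Integrating by parts twice (tabular method), an antiderivative of (3*u**2 - 3*u + 2) sin(-4*u) is 3*u**2*cos(4*u)/4 - 3*u*sin(4*u)/8 - 3*u*cos(4*u)/4 + 3*sin(4*u)/16 + 13*cos(4*u)/32; evaluating from -pi to pi: ∫_{-pi}^{pi} (3*u**2 - 3*u + 2) sin(-4*u) du = (-3*pi/4 + 13/32 + 3*pi**2/4) - (13/32 + 3*pi/4 + 3*pi**2/4) = -3*pi/2.
Hence Im(c_{-4}) = (-1/(2*pi))·(-3*pi/2) = 3/4.

3/4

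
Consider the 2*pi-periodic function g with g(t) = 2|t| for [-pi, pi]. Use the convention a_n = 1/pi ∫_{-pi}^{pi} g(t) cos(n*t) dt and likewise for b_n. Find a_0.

2*pi

a_0 = 1/pi ∫_{-pi}^{pi} g(t) dt = 1/pi · (2*pi**2) = 2*pi.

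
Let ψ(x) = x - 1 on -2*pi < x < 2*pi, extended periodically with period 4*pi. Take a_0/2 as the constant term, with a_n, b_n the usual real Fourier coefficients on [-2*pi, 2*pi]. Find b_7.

b_7 = (1/(2*pi)) ∫_{-2*pi}^{2*pi} ψ(x) sin(7*x/2) dx.
Integrating by parts (boundary term plus one more integral), an antiderivative of (x - 1) sin(7*x/2) is -2*x*cos(7*x/2)/7 + 4*sin(7*x/2)/49 + 2*cos(7*x/2)/7; evaluating from -2*pi to 2*pi: ∫_{-2*pi}^{2*pi} (x - 1) sin(7*x/2) dx = (-2/7 + 4*pi/7) - (-4*pi/7 - 2/7) = 8*pi/7.
Hence b_7 = (1/(2*pi))·(8*pi/7) = 4/7.

4/7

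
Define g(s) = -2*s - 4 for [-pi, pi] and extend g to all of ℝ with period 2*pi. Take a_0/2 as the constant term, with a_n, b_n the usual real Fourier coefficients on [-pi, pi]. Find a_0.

-8

a_0 = 1/pi ∫_{-pi}^{pi} g(s) ds = 1/pi · (-8*pi) = -8.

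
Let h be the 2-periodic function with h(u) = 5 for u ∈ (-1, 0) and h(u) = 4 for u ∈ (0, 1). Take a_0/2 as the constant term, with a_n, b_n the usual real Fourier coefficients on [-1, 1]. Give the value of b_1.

-2/pi

b_1 = ∫_{-1}^{1} h(u) sin(pi*u) du.
Split the integral at the breakpoints.
Directly, an antiderivative of (5) sin(pi*u) is -5*cos(pi*u)/pi; evaluating from -1 to 0: ∫_{-1}^{0} (5) sin(pi*u) du = (-5/pi) - (5/pi) = -10/pi.
Directly, an antiderivative of (4) sin(pi*u) is -4*cos(pi*u)/pi; evaluating from 0 to 1: ∫_{0}^{1} (4) sin(pi*u) du = (4/pi) - (-4/pi) = 8/pi.
Summing the pieces gives b_1 = -2/pi.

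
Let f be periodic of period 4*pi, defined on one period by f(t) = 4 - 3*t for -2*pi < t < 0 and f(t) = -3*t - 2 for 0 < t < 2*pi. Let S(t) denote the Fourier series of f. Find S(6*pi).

1

t = 6*pi differs from t = 2*pi by 1 full period(s), and the series is 4*pi-periodic.
At t = 2*pi the one-sided limits are f(2*pi^-) = -6*pi - 2 and f(2*pi^+) = 4 + 6*pi.
By Dirichlet's theorem the series converges to their average, [(-6*pi - 2) + (4 + 6*pi)]/2 = 1.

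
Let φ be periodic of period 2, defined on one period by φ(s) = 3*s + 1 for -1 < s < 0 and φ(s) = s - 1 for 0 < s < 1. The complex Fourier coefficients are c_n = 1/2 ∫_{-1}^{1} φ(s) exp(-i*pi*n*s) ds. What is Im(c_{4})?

1/(2*pi)

Since φ is real-valued, Im(c_{4}) = -1/2 ∫_{-1}^{1} φ(s) sin(4*pi*s) ds = -b_{4}/2.
Split the integral at the breakpoints.
Integrating by parts (boundary term plus one more integral), an antiderivative of (3*s + 1) sin(4*pi*s) is -3*s*cos(4*pi*s)/(4*pi) + 3*sin(4*pi*s)/(16*pi**2) - cos(4*pi*s)/(4*pi); evaluating from -1 to 0: ∫_{-1}^{0} (3*s + 1) sin(4*pi*s) ds = (-1/(4*pi)) - (1/(2*pi)) = -3/(4*pi).
Integrating by parts (boundary term plus one more integral), an antiderivative of (s - 1) sin(4*pi*s) is -s*cos(4*pi*s)/(4*pi) + sin(4*pi*s)/(16*pi**2) + cos(4*pi*s)/(4*pi); evaluating from 0 to 1: ∫_{0}^{1} (s - 1) sin(4*pi*s) ds = (0) - (1/(4*pi)) = -1/(4*pi).
So ∫_{-1}^{1} φ(s) sin(4*pi*s) ds = -1/pi.
Hence Im(c_{4}) = (-1/2)·(-1/pi) = 1/(2*pi).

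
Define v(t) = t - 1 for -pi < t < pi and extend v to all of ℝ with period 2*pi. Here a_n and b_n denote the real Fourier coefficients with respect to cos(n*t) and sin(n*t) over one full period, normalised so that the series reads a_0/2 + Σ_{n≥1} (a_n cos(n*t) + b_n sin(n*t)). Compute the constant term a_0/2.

-1

a_0 = 1/pi ∫_{-pi}^{pi} v(t) dt = 1/pi · (-2*pi) = -2.
So the constant term a_0/2 = -1.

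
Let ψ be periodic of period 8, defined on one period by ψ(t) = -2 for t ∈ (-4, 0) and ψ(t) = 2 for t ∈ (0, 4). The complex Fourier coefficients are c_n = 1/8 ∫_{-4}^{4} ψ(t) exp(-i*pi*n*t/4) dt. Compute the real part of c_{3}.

0

Since ψ is real-valued, Re(c_{3}) = 1/8 ∫_{-4}^{4} ψ(t) cos(3*pi*t/4) dt = a_{3}/2.
(ψ is odd, so the integrand is odd over a symmetric interval and the integral vanishes.)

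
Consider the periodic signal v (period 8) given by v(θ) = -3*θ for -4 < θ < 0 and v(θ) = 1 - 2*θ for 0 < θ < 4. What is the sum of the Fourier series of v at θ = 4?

5/2

At θ = 4 the one-sided limits are v(4^-) = -7 and v(4^+) = 12.
By Dirichlet's theorem the series converges to their average, [(-7) + (12)]/2 = 5/2.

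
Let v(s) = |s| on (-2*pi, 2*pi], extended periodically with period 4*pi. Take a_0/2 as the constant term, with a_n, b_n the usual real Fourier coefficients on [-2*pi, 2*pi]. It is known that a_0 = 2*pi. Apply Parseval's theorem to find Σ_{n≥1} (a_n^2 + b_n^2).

2*pi**2/3

Parseval: a_0^2/2 + Σ_{n≥1} (a_n^2+b_n^2) = (1/(2*pi)) ∫_{-2*pi}^{2*pi} v(s)^2 ds = 8*pi**2/3.
Subtract a_0^2/2 = 2*pi**2: Σ (a_n^2+b_n^2) = 2*pi**2/3.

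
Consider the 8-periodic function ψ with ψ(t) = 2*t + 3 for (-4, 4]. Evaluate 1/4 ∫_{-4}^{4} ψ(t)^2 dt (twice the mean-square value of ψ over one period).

182/3

1/4 ∫_{-4}^{4} ψ(t)^2 dt = 1/4 · (728/3) = 182/3.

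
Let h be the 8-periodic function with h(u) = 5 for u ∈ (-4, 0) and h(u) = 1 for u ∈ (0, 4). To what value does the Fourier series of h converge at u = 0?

At u = 0 the one-sided limits are h(0^-) = 5 and h(0^+) = 1.
By Dirichlet's theorem the series converges to their average, [(5) + (1)]/2 = 3.

3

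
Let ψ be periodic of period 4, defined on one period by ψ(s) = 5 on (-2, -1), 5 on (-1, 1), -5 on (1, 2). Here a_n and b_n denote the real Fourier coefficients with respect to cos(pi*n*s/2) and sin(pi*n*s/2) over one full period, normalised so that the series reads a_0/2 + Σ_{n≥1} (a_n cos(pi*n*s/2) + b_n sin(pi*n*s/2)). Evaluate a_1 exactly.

a_1 = 1/2 ∫_{-2}^{2} ψ(s) cos(pi*s/2) ds.
Split the integral at the breakpoints.
Directly, an antiderivative of (5) cos(pi*s/2) is 10*sin(pi*s/2)/pi; evaluating from -2 to -1: ∫_{-2}^{-1} (5) cos(pi*s/2) ds = (-10/pi) - (0) = -10/pi.
Directly, an antiderivative of (5) cos(pi*s/2) is 10*sin(pi*s/2)/pi; evaluating from -1 to 1: ∫_{-1}^{1} (5) cos(pi*s/2) ds = (10/pi) - (-10/pi) = 20/pi.
Directly, an antiderivative of (-5) cos(pi*s/2) is -10*sin(pi*s/2)/pi; evaluating from 1 to 2: ∫_{1}^{2} (-5) cos(pi*s/2) ds = (0) - (-10/pi) = 10/pi.
Summing the pieces and multiplying by (1/2) gives a_1 = 10/pi.

10/pi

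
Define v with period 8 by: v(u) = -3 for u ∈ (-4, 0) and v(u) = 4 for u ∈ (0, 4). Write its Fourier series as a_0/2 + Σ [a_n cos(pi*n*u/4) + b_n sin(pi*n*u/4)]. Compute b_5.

14/(5*pi)

b_5 = 1/4 ∫_{-4}^{4} v(u) sin(5*pi*u/4) du.
Split the integral at the breakpoints.
Directly, an antiderivative of (-3) sin(5*pi*u/4) is 12*cos(5*pi*u/4)/(5*pi); evaluating from -4 to 0: ∫_{-4}^{0} (-3) sin(5*pi*u/4) du = (12/(5*pi)) - (-12/(5*pi)) = 24/(5*pi).
Directly, an antiderivative of (4) sin(5*pi*u/4) is -16*cos(5*pi*u/4)/(5*pi); evaluating from 0 to 4: ∫_{0}^{4} (4) sin(5*pi*u/4) du = (16/(5*pi)) - (-16/(5*pi)) = 32/(5*pi).
Summing the pieces and multiplying by (1/4) gives b_5 = 14/(5*pi).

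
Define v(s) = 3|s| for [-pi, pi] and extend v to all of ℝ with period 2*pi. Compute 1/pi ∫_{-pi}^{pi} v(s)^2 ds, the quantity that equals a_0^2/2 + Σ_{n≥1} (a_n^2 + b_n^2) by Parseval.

6*pi**2

1/pi ∫_{-pi}^{pi} v(s)^2 ds = 1/pi · (6*pi**3) = 6*pi**2.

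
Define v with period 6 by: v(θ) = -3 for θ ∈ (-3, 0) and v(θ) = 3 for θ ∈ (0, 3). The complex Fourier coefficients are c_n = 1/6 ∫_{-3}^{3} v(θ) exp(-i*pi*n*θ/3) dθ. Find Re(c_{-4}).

0

Since v is real-valued, Re(c_{-4}) = 1/6 ∫_{-3}^{3} v(θ) cos(-4*pi*θ/3) dθ = a_{4}/2.
(v is odd, so the integrand is odd over a symmetric interval and the integral vanishes.)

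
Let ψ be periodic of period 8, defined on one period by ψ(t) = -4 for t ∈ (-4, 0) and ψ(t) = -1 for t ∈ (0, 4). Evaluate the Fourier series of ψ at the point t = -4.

At t = -4 the one-sided limits are ψ(-4^-) = -1 and ψ(-4^+) = -4.
By Dirichlet's theorem the series converges to their average, [(-1) + (-4)]/2 = -5/2.

-5/2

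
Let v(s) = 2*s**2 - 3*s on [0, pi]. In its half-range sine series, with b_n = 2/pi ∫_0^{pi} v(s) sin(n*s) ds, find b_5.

2*(-75*pi - 8 + 50*pi**2)/(125*pi)

b_5 = 2/pi ∫_0^{pi} (2*s**2 - 3*s) sin(5*s) ds.
Integrating by parts twice (tabular method), an antiderivative of (2*s**2 - 3*s) sin(5*s) is -2*s**2*cos(5*s)/5 + 4*s*sin(5*s)/25 + 3*s*cos(5*s)/5 - 3*sin(5*s)/25 + 4*cos(5*s)/125; evaluating from 0 to pi: ∫_{0}^{pi} (2*s**2 - 3*s) sin(5*s) ds = (-3*pi/5 - 4/125 + 2*pi**2/5) - (4/125) = -3*pi/5 - 8/125 + 2*pi**2/5.
Hence b_5 = (2/pi)·(-3*pi/5 - 8/125 + 2*pi**2/5) = 2*(-75*pi - 8 + 50*pi**2)/(125*pi).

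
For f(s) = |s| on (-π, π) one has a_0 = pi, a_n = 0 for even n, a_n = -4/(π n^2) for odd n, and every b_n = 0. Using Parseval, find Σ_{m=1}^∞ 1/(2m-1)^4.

Parseval: a_0^2/2 + Σ a_n^2 = (1/π) ∫_{-π}^{π} f(s)^2 ds = 2*pi**2/3.
Subtract a_0^2/2 = pi**2/2: Σ a_n^2 = pi**2/6.
Only odd n contribute, with a_n^2 = 16/(π^2 n^4), so Σ_{m≥1} 1/(2m-1)^4 = π^2·(pi**2/6)/16 = pi**4/96.

pi**4/96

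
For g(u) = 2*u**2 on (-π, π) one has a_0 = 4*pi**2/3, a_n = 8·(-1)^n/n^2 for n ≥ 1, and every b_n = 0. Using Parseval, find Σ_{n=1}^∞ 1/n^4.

Parseval: a_0^2/2 + Σ a_n^2 = (1/π) ∫_{-π}^{π} g(u)^2 du = 8*pi**4/5.
Subtract a_0^2/2 = 8*pi**4/9: Σ a_n^2 = 32*pi**4/45.
Since a_n^2 = 64/n^4, Σ 1/n^4 = pi**4/90.

pi**4/90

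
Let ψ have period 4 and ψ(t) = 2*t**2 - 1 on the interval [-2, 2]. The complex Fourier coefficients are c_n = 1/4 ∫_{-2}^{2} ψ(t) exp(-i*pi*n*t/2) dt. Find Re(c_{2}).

Since ψ is real-valued, Re(c_{2}) = 1/4 ∫_{-2}^{2} ψ(t) cos(pi*t) dt = a_{2}/2.
ψ is even and cos(pi*t) is even, so the integrand is even: ∫_{-2}^{2} ψ(t) cos(pi*t) dt = 2∫_0^{2} ψ(t) cos(pi*t) dt.
Integrating by parts twice (tabular method), an antiderivative of (2*t**2 - 1) cos(pi*t) is 2*t**2*sin(pi*t)/pi + 4*t*cos(pi*t)/pi**2 - sin(pi*t)/pi - 4*sin(pi*t)/pi**3; evaluating from 0 to 2: ∫_{0}^{2} (2*t**2 - 1) cos(pi*t) dt = (8/pi**2) - (0) = 8/pi**2.
So ∫_{-2}^{2} ψ(t) cos(pi*t) dt = 16/pi**2.
Hence Re(c_{2}) = (1/4)·(16/pi**2) = 4/pi**2.

4/pi**2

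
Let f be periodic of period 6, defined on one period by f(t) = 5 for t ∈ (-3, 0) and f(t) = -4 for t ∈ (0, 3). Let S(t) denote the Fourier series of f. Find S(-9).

1/2

t = -9 differs from t = -3 by -1 full period(s), and the series is 6-periodic.
At t = -3 the one-sided limits are f(-3^-) = -4 and f(-3^+) = 5.
By Dirichlet's theorem the series converges to their average, [(-4) + (5)]/2 = 1/2.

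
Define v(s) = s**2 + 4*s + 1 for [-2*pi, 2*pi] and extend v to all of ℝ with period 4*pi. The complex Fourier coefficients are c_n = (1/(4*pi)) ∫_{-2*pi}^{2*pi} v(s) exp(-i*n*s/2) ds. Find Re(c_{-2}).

2

Since v is real-valued, Re(c_{-2}) = (1/(4*pi)) ∫_{-2*pi}^{2*pi} v(s) cos(-s) ds = a_{2}/2.
Integrating by parts twice (tabular method), an antiderivative of (s**2 + 4*s + 1) cos(-s) is s**2*sin(s) + 4*s*sin(s) + 2*s*cos(s) - sin(s) + 4*cos(s); evaluating from -2*pi to 2*pi: ∫_{-2*pi}^{2*pi} (s**2 + 4*s + 1) cos(-s) ds = (4 + 4*pi) - (4 - 4*pi) = 8*pi.
Hence Re(c_{-2}) = (1/(4*pi))·(8*pi) = 2.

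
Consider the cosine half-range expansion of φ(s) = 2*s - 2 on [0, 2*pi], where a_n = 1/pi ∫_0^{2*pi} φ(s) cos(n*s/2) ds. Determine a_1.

-16/pi

a_1 = 1/pi ∫_0^{2*pi} (2*s - 2) cos(s/2) ds.
Integrating by parts (boundary term plus one more integral), an antiderivative of (2*s - 2) cos(s/2) is 4*s*sin(s/2) - 4*sin(s/2) + 8*cos(s/2); evaluating from 0 to 2*pi: ∫_{0}^{2*pi} (2*s - 2) cos(s/2) ds = (-8) - (8) = -16.
Hence a_1 = (1/pi)·(-16) = -16/pi.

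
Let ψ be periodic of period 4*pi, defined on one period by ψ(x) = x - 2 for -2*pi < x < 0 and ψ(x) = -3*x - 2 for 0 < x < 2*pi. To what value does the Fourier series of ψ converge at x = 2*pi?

-4*pi - 2

At x = 2*pi the one-sided limits are ψ(2*pi^-) = -6*pi - 2 and ψ(2*pi^+) = -2*pi - 2.
By Dirichlet's theorem the series converges to their average, [(-6*pi - 2) + (-2*pi - 2)]/2 = -4*pi - 2.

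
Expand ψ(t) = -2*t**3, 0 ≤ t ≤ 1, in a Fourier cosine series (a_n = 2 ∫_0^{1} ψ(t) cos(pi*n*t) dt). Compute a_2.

a_2 = 2 ∫_0^{1} (-2*t**3) cos(2*pi*t) dt.
Integrating by parts three times (tabular method), an antiderivative of (-2*t**3) cos(2*pi*t) is -t**3*sin(2*pi*t)/pi - 3*t**2*cos(2*pi*t)/(2*pi**2) + 3*t*sin(2*pi*t)/(2*pi**3) + 3*cos(2*pi*t)/(4*pi**4); evaluating from 0 to 1: ∫_{0}^{1} (-2*t**3) cos(2*pi*t) dt = (3*(1 - 2*pi**2)/(4*pi**4)) - (3/(4*pi**4)) = -3/(2*pi**2).
Hence a_2 = 2·(-3/(2*pi**2)) = -3/pi**2.

-3/pi**2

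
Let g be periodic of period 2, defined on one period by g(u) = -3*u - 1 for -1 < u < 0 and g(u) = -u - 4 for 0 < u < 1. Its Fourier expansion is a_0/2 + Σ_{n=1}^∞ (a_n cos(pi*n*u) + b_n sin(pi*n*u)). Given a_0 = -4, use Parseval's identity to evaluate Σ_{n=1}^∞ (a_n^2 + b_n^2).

Parseval: a_0^2/2 + Σ_{n≥1} (a_n^2+b_n^2) = ∫_{-1}^{1} g(u)^2 du = 64/3.
Subtract a_0^2/2 = 8: Σ (a_n^2+b_n^2) = 40/3.

40/3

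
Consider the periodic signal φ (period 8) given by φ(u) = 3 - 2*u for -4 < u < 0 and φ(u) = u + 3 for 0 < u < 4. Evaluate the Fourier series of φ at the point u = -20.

u = -20 differs from u = -4 by -2 full period(s), and the series is 8-periodic.
At u = -4 the one-sided limits are φ(-4^-) = 7 and φ(-4^+) = 11.
By Dirichlet's theorem the series converges to their average, [(7) + (11)]/2 = 9.

9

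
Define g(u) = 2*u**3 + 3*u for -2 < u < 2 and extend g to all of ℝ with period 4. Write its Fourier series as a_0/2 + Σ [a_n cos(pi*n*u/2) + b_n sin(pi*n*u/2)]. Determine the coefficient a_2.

a_2 = 1/2 ∫_{-2}^{2} g(u) cos(pi*u) du.
g is odd and cos(pi*u) is even, so the integrand is odd over a symmetric interval and the integral vanishes.

0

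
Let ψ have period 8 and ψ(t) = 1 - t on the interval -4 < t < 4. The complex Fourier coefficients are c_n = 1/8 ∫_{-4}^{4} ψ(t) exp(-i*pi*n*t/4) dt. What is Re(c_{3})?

0

Since ψ is real-valued, Re(c_{3}) = 1/8 ∫_{-4}^{4} ψ(t) cos(3*pi*t/4) dt = a_{3}/2.
Integrating by parts (boundary term plus one more integral), an antiderivative of (1 - t) cos(3*pi*t/4) is -4*t*sin(3*pi*t/4)/(3*pi) + 4*sin(3*pi*t/4)/(3*pi) - 16*cos(3*pi*t/4)/(9*pi**2); evaluating from -4 to 4: ∫_{-4}^{4} (1 - t) cos(3*pi*t/4) dt = (16/(9*pi**2)) - (16/(9*pi**2)) = 0.
Hence Re(c_{3}) = (1/8)·(0) = 0.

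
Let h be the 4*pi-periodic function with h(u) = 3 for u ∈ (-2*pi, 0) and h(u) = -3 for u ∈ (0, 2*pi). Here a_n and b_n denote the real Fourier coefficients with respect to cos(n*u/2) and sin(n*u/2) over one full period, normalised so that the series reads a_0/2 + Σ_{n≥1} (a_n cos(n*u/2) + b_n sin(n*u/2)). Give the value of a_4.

0

a_4 = (1/(2*pi)) ∫_{-2*pi}^{2*pi} h(u) cos(2*u) du.
h is odd and cos(2*u) is even, so the integrand is odd over a symmetric interval and the integral vanishes.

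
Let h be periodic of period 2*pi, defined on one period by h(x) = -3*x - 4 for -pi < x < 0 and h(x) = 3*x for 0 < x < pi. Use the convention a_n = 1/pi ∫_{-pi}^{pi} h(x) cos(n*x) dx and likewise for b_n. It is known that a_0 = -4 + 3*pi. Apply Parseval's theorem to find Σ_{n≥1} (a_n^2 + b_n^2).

8 + 3*pi**2/2

Parseval: a_0^2/2 + Σ_{n≥1} (a_n^2+b_n^2) = 1/pi ∫_{-pi}^{pi} h(x)^2 dx = -12*pi + 16 + 6*pi**2.
Subtract a_0^2/2 = (4 - 3*pi)**2/2: Σ (a_n^2+b_n^2) = 8 + 3*pi**2/2.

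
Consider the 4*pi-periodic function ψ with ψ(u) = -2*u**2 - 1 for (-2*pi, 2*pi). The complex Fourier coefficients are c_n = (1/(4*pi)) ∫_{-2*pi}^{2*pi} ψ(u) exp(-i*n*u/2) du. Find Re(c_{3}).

16/9

Since ψ is real-valued, Re(c_{3}) = (1/(4*pi)) ∫_{-2*pi}^{2*pi} ψ(u) cos(3*u/2) du = a_{3}/2.
ψ is even and cos(3*u/2) is even, so the integrand is even: ∫_{-2*pi}^{2*pi} ψ(u) cos(3*u/2) du = 2∫_0^{2*pi} ψ(u) cos(3*u/2) du.
Integrating by parts twice (tabular method), an antiderivative of (-2*u**2 - 1) cos(3*u/2) is -4*u**2*sin(3*u/2)/3 - 16*u*cos(3*u/2)/9 + 14*sin(3*u/2)/27; evaluating from 0 to 2*pi: ∫_{0}^{2*pi} (-2*u**2 - 1) cos(3*u/2) du = (32*pi/9) - (0) = 32*pi/9.
So ∫_{-2*pi}^{2*pi} ψ(u) cos(3*u/2) du = 64*pi/9.
Hence Re(c_{3}) = (1/(4*pi))·(64*pi/9) = 16/9.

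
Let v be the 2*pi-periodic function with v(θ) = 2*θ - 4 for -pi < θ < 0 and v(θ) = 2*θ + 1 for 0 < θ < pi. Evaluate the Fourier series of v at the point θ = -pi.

-3/2

At θ = -pi the one-sided limits are v(-pi^-) = 1 + 2*pi and v(-pi^+) = -2*pi - 4.
By Dirichlet's theorem the series converges to their average, [(1 + 2*pi) + (-2*pi - 4)]/2 = -3/2.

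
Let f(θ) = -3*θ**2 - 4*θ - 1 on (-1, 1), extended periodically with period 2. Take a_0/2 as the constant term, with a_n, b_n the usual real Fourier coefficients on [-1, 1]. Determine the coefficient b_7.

b_7 = ∫_{-1}^{1} f(θ) sin(7*pi*θ) dθ.
Integrating by parts twice (tabular method), an antiderivative of (-3*θ**2 - 4*θ - 1) sin(7*pi*θ) is 3*θ**2*cos(7*pi*θ)/(7*pi) - 6*θ*sin(7*pi*θ)/(49*pi**2) + 4*θ*cos(7*pi*θ)/(7*pi) - 4*sin(7*pi*θ)/(49*pi**2) - 6*cos(7*pi*θ)/(343*pi**3) + cos(7*pi*θ)/(7*pi); evaluating from -1 to 1: ∫_{-1}^{1} (-3*θ**2 - 4*θ - 1) sin(7*pi*θ) dθ = (2*(3 - 196*pi**2)/(343*pi**3)) - (6/(343*pi**3)) = -8/(7*pi).
Hence b_7 = -8/(7*pi).

-8/(7*pi)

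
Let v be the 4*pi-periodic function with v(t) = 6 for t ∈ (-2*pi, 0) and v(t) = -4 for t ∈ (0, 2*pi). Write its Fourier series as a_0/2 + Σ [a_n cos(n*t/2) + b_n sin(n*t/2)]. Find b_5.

-4/pi

b_5 = (1/(2*pi)) ∫_{-2*pi}^{2*pi} v(t) sin(5*t/2) dt.
Split the integral at the breakpoints.
Directly, an antiderivative of (6) sin(5*t/2) is -12*cos(5*t/2)/5; evaluating from -2*pi to 0: ∫_{-2*pi}^{0} (6) sin(5*t/2) dt = (-12/5) - (12/5) = -24/5.
Directly, an antiderivative of (-4) sin(5*t/2) is 8*cos(5*t/2)/5; evaluating from 0 to 2*pi: ∫_{0}^{2*pi} (-4) sin(5*t/2) dt = (-8/5) - (8/5) = -16/5.
Summing the pieces and multiplying by (1/(2*pi)) gives b_5 = -4/pi.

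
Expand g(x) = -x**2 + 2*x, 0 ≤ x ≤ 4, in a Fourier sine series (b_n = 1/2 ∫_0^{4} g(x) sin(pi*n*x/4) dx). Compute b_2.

b_2 = 1/2 ∫_0^{4} (-x**2 + 2*x) sin(pi*x/2) dx.
Integrating by parts twice (tabular method), an antiderivative of (-x**2 + 2*x) sin(pi*x/2) is 2*x**2*cos(pi*x/2)/pi - 8*x*sin(pi*x/2)/pi**2 - 4*x*cos(pi*x/2)/pi + 8*sin(pi*x/2)/pi**2 - 16*cos(pi*x/2)/pi**3; evaluating from 0 to 4: ∫_{0}^{4} (-x**2 + 2*x) sin(pi*x/2) dx = (-16/pi**3 + 16/pi) - (-16/pi**3) = 16/pi.
Hence b_2 = (1/2)·(16/pi) = 8/pi.

8/pi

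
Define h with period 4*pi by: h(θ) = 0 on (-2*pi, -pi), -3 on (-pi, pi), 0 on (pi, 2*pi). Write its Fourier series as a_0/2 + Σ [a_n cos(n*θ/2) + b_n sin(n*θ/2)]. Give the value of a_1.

a_1 = (1/(2*pi)) ∫_{-2*pi}^{2*pi} h(θ) cos(θ/2) dθ.
h is even and cos(θ/2) is even, so the integrand is even and a_1 = 1/pi ∫_0^{2*pi} h(θ) cos(θ/2) dθ.
Split the integral at the breakpoints.
Directly, an antiderivative of (-3) cos(θ/2) is -6*sin(θ/2); evaluating from 0 to pi: ∫_{0}^{pi} (-3) cos(θ/2) dθ = (-6) - (0) = -6.
∫_{pi}^{2*pi} (0) cos(θ/2) dθ = 0.
Summing the pieces and multiplying by (1/pi) gives a_1 = -6/pi.

-6/pi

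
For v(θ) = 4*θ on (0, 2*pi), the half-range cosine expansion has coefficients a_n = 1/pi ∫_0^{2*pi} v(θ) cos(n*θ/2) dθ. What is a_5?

-32/(25*pi)

a_5 = 1/pi ∫_0^{2*pi} (4*θ) cos(5*θ/2) dθ.
Integrating by parts (boundary term plus one more integral), an antiderivative of (4*θ) cos(5*θ/2) is 8*θ*sin(5*θ/2)/5 + 16*cos(5*θ/2)/25; evaluating from 0 to 2*pi: ∫_{0}^{2*pi} (4*θ) cos(5*θ/2) dθ = (-16/25) - (16/25) = -32/25.
Hence a_5 = (1/pi)·(-32/25) = -32/(25*pi).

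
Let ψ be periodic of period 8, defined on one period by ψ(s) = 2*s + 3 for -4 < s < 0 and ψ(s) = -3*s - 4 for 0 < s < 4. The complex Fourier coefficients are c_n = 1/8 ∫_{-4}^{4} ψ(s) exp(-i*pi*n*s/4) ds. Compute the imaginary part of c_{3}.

3/pi

Since ψ is real-valued, Im(c_{3}) = -1/8 ∫_{-4}^{4} ψ(s) sin(3*pi*s/4) ds = -b_{3}/2.
Split the integral at the breakpoints.
Integrating by parts (boundary term plus one more integral), an antiderivative of (2*s + 3) sin(3*pi*s/4) is -8*s*cos(3*pi*s/4)/(3*pi) + 32*sin(3*pi*s/4)/(9*pi**2) - 4*cos(3*pi*s/4)/pi; evaluating from -4 to 0: ∫_{-4}^{0} (2*s + 3) sin(3*pi*s/4) ds = (-4/pi) - (-20/(3*pi)) = 8/(3*pi).
Integrating by parts (boundary term plus one more integral), an antiderivative of (-3*s - 4) sin(3*pi*s/4) is 4*s*cos(3*pi*s/4)/pi - 16*sin(3*pi*s/4)/(3*pi**2) + 16*cos(3*pi*s/4)/(3*pi); evaluating from 0 to 4: ∫_{0}^{4} (-3*s - 4) sin(3*pi*s/4) ds = (-64/(3*pi)) - (16/(3*pi)) = -80/(3*pi).
So ∫_{-4}^{4} ψ(s) sin(3*pi*s/4) ds = -24/pi.
Hence Im(c_{3}) = (-1/8)·(-24/pi) = 3/pi.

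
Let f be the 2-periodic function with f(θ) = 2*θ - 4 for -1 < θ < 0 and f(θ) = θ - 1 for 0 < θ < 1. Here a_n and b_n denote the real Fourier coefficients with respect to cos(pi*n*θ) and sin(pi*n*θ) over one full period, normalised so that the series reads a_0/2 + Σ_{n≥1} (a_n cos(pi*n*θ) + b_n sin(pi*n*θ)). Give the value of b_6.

-1/(2*pi)

b_6 = ∫_{-1}^{1} f(θ) sin(6*pi*θ) dθ.
Split the integral at the breakpoints.
Integrating by parts (boundary term plus one more integral), an antiderivative of (2*θ - 4) sin(6*pi*θ) is -θ*cos(6*pi*θ)/(3*pi) + sin(6*pi*θ)/(18*pi**2) + 2*cos(6*pi*θ)/(3*pi); evaluating from -1 to 0: ∫_{-1}^{0} (2*θ - 4) sin(6*pi*θ) dθ = (2/(3*pi)) - (1/pi) = -1/(3*pi).
Integrating by parts (boundary term plus one more integral), an antiderivative of (θ - 1) sin(6*pi*θ) is -θ*cos(6*pi*θ)/(6*pi) + sin(6*pi*θ)/(36*pi**2) + cos(6*pi*θ)/(6*pi); evaluating from 0 to 1: ∫_{0}^{1} (θ - 1) sin(6*pi*θ) dθ = (0) - (1/(6*pi)) = -1/(6*pi).
Summing the pieces gives b_6 = -1/(2*pi).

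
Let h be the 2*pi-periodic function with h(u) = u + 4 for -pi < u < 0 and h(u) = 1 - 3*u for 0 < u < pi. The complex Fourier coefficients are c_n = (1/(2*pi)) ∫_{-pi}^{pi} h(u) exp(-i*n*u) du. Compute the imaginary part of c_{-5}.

Since h is real-valued, Im(c_{-5}) = -(1/(2*pi)) ∫_{-pi}^{pi} h(u) sin(-5*u) du = b_{5}/2.
Split the integral at the breakpoints.
Integrating by parts (boundary term plus one more integral), an antiderivative of (u + 4) sin(-5*u) is u*cos(5*u)/5 - sin(5*u)/25 + 4*cos(5*u)/5; evaluating from -pi to 0: ∫_{-pi}^{0} (u + 4) sin(-5*u) du = (4/5) - (-4/5 + pi/5) = 8/5 - pi/5.
Integrating by parts (boundary term plus one more integral), an antiderivative of (1 - 3*u) sin(-5*u) is -3*u*cos(5*u)/5 + 3*sin(5*u)/25 + cos(5*u)/5; evaluating from 0 to pi: ∫_{0}^{pi} (1 - 3*u) sin(-5*u) du = (-1/5 + 3*pi/5) - (1/5) = -2/5 + 3*pi/5.
So ∫_{-pi}^{pi} h(u) sin(-5*u) du = 6/5 + 2*pi/5.
Hence Im(c_{-5}) = (-1/(2*pi))·(6/5 + 2*pi/5) = (-pi - 3)/(5*pi).

(-pi - 3)/(5*pi)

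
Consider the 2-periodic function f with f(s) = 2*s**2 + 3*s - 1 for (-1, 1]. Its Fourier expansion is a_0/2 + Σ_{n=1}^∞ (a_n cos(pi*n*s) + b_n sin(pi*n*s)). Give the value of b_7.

b_7 = ∫_{-1}^{1} f(s) sin(7*pi*s) ds.
Integrating by parts twice (tabular method), an antiderivative of (2*s**2 + 3*s - 1) sin(7*pi*s) is -2*s**2*cos(7*pi*s)/(7*pi) + 4*s*sin(7*pi*s)/(49*pi**2) - 3*s*cos(7*pi*s)/(7*pi) + 3*sin(7*pi*s)/(49*pi**2) + 4*cos(7*pi*s)/(343*pi**3) + cos(7*pi*s)/(7*pi); evaluating from -1 to 1: ∫_{-1}^{1} (2*s**2 + 3*s - 1) sin(7*pi*s) ds = (4*(-1 + 49*pi**2)/(343*pi**3)) - (2*(-49*pi**2 - 2)/(343*pi**3)) = 6/(7*pi).
Hence b_7 = 6/(7*pi).

6/(7*pi)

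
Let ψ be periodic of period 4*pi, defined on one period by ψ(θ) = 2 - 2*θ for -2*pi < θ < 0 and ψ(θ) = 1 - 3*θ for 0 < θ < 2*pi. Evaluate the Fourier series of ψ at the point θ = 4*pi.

3/2

θ = 4*pi differs from θ = 0 by 1 full period(s), and the series is 4*pi-periodic.
At θ = 0 the one-sided limits are ψ(0^-) = 2 and ψ(0^+) = 1.
By Dirichlet's theorem the series converges to their average, [(2) + (1)]/2 = 3/2.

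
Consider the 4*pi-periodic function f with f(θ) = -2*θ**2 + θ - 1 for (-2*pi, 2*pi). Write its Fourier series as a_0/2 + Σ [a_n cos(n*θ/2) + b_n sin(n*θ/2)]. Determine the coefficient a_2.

-8

a_2 = (1/(2*pi)) ∫_{-2*pi}^{2*pi} f(θ) cos(θ) dθ.
Integrating by parts twice (tabular method), an antiderivative of (-2*θ**2 + θ - 1) cos(θ) is -2*θ**2*sin(θ) + θ*sin(θ) - 4*θ*cos(θ) + 3*sin(θ) + cos(θ); evaluating from -2*pi to 2*pi: ∫_{-2*pi}^{2*pi} (-2*θ**2 + θ - 1) cos(θ) dθ = (1 - 8*pi) - (1 + 8*pi) = -16*pi.
Hence a_2 = (1/(2*pi))·(-16*pi) = -8.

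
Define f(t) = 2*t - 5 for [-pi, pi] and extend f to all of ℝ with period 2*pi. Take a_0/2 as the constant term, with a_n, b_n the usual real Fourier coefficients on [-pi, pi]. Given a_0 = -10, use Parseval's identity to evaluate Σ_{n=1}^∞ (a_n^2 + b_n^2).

Parseval: a_0^2/2 + Σ_{n≥1} (a_n^2+b_n^2) = 1/pi ∫_{-pi}^{pi} f(t)^2 dt = 8*pi**2/3 + 50.
Subtract a_0^2/2 = 50: Σ (a_n^2+b_n^2) = 8*pi**2/3.

8*pi**2/3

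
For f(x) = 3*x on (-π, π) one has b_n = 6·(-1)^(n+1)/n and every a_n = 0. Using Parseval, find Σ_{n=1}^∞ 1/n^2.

pi**2/6

Parseval: Σ b_n^2 = (1/π) ∫_{-π}^{π} f(x)^2 dx = 6*pi**2.
Σ b_n^2 = Σ 36/n^2, so Σ 1/n^2 = (6*pi**2)/36 = pi**2/6.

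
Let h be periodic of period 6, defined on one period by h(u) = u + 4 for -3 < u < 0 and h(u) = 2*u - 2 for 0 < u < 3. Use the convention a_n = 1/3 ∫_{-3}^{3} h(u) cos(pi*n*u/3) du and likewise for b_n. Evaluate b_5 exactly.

-3/(5*pi)

b_5 = 1/3 ∫_{-3}^{3} h(u) sin(5*pi*u/3) du.
Split the integral at the breakpoints.
Integrating by parts (boundary term plus one more integral), an antiderivative of (u + 4) sin(5*pi*u/3) is -3*u*cos(5*pi*u/3)/(5*pi) + 9*sin(5*pi*u/3)/(25*pi**2) - 12*cos(5*pi*u/3)/(5*pi); evaluating from -3 to 0: ∫_{-3}^{0} (u + 4) sin(5*pi*u/3) du = (-12/(5*pi)) - (3/(5*pi)) = -3/pi.
Integrating by parts (boundary term plus one more integral), an antiderivative of (2*u - 2) sin(5*pi*u/3) is -6*u*cos(5*pi*u/3)/(5*pi) + 18*sin(5*pi*u/3)/(25*pi**2) + 6*cos(5*pi*u/3)/(5*pi); evaluating from 0 to 3: ∫_{0}^{3} (2*u - 2) sin(5*pi*u/3) du = (12/(5*pi)) - (6/(5*pi)) = 6/(5*pi).
Summing the pieces and multiplying by (1/3) gives b_5 = -3/(5*pi).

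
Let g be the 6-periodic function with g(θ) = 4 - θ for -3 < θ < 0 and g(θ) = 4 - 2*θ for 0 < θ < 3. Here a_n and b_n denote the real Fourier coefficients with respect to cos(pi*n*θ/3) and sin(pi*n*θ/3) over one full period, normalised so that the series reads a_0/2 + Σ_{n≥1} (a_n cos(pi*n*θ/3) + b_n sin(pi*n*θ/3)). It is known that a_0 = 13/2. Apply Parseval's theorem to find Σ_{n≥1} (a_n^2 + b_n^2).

Parseval: a_0^2/2 + Σ_{n≥1} (a_n^2+b_n^2) = 1/3 ∫_{-3}^{3} g(θ)^2 dθ = 35.
Subtract a_0^2/2 = 169/8: Σ (a_n^2+b_n^2) = 111/8.

111/8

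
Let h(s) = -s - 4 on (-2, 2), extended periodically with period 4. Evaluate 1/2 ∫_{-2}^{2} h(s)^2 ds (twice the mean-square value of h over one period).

1/2 ∫_{-2}^{2} h(s)^2 ds = 1/2 · (208/3) = 104/3.

104/3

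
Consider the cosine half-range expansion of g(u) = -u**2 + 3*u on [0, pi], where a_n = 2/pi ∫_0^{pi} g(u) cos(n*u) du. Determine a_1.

4 - 12/pi

a_1 = 2/pi ∫_0^{pi} (-u**2 + 3*u) cos(u) du.
Integrating by parts twice (tabular method), an antiderivative of (-u**2 + 3*u) cos(u) is -u**2*sin(u) + 3*u*sin(u) - 2*u*cos(u) + 2*sin(u) + 3*cos(u); evaluating from 0 to pi: ∫_{0}^{pi} (-u**2 + 3*u) cos(u) du = (-3 + 2*pi) - (3) = -6 + 2*pi.
Hence a_1 = (2/pi)·(-6 + 2*pi) = 4 - 12/pi.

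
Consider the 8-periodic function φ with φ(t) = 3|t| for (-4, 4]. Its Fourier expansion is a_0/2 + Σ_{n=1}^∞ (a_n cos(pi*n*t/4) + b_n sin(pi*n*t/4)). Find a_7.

a_7 = 1/4 ∫_{-4}^{4} φ(t) cos(7*pi*t/4) dt.
φ is even and cos(7*pi*t/4) is even, so the integrand is even and a_7 = 1/2 ∫_0^{4} φ(t) cos(7*pi*t/4) dt.
Integrating by parts (boundary term plus one more integral), an antiderivative of (3*t) cos(7*pi*t/4) is 12*t*sin(7*pi*t/4)/(7*pi) + 48*cos(7*pi*t/4)/(49*pi**2); evaluating from 0 to 4: ∫_{0}^{4} (3*t) cos(7*pi*t/4) dt = (-48/(49*pi**2)) - (48/(49*pi**2)) = -96/(49*pi**2).
Hence a_7 = (1/2)·(-96/(49*pi**2)) = -48/(49*pi**2).

-48/(49*pi**2)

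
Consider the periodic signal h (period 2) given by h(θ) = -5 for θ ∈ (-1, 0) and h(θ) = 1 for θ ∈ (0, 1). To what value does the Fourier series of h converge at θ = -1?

At θ = -1 the one-sided limits are h(-1^-) = 1 and h(-1^+) = -5.
By Dirichlet's theorem the series converges to their average, [(1) + (-5)]/2 = -2.

-2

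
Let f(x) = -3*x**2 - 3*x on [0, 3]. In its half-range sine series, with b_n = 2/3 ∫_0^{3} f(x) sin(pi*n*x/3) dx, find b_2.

36/pi

b_2 = 2/3 ∫_0^{3} (-3*x**2 - 3*x) sin(2*pi*x/3) dx.
Integrating by parts twice (tabular method), an antiderivative of (-3*x**2 - 3*x) sin(2*pi*x/3) is 9*x**2*cos(2*pi*x/3)/(2*pi) - 27*x*sin(2*pi*x/3)/(2*pi**2) + 9*x*cos(2*pi*x/3)/(2*pi) - 27*sin(2*pi*x/3)/(4*pi**2) - 81*cos(2*pi*x/3)/(4*pi**3); evaluating from 0 to 3: ∫_{0}^{3} (-3*x**2 - 3*x) sin(2*pi*x/3) dx = (-81/(4*pi**3) + 54/pi) - (-81/(4*pi**3)) = 54/pi.
Hence b_2 = (2/3)·(54/pi) = 36/pi.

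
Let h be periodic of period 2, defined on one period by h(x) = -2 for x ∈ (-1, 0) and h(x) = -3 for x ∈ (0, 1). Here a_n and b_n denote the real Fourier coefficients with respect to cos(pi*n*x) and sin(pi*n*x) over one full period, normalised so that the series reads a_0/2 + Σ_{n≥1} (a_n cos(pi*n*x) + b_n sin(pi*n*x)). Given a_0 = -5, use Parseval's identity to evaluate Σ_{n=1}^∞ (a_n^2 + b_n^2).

1/2

Parseval: a_0^2/2 + Σ_{n≥1} (a_n^2+b_n^2) = ∫_{-1}^{1} h(x)^2 dx = 13.
Subtract a_0^2/2 = 25/2: Σ (a_n^2+b_n^2) = 1/2.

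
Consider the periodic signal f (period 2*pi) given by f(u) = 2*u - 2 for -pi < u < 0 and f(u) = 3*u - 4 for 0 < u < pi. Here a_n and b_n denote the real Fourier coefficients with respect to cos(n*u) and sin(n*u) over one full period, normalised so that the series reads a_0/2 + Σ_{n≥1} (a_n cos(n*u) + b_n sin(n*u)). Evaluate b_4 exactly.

-5/4

b_4 = 1/pi ∫_{-pi}^{pi} f(u) sin(4*u) du.
Split the integral at the breakpoints.
Integrating by parts (boundary term plus one more integral), an antiderivative of (2*u - 2) sin(4*u) is -u*cos(4*u)/2 + sin(4*u)/8 + cos(4*u)/2; evaluating from -pi to 0: ∫_{-pi}^{0} (2*u - 2) sin(4*u) du = (1/2) - (1/2 + pi/2) = -pi/2.
Integrating by parts (boundary term plus one more integral), an antiderivative of (3*u - 4) sin(4*u) is -3*u*cos(4*u)/4 + 3*sin(4*u)/16 + cos(4*u); evaluating from 0 to pi: ∫_{0}^{pi} (3*u - 4) sin(4*u) du = (1 - 3*pi/4) - (1) = -3*pi/4.
Summing the pieces and multiplying by (1/pi) gives b_4 = -5/4.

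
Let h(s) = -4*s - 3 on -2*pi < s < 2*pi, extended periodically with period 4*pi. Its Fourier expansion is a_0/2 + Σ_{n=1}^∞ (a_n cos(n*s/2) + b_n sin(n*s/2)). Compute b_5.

b_5 = (1/(2*pi)) ∫_{-2*pi}^{2*pi} h(s) sin(5*s/2) ds.
Integrating by parts (boundary term plus one more integral), an antiderivative of (-4*s - 3) sin(5*s/2) is 8*s*cos(5*s/2)/5 - 16*sin(5*s/2)/25 + 6*cos(5*s/2)/5; evaluating from -2*pi to 2*pi: ∫_{-2*pi}^{2*pi} (-4*s - 3) sin(5*s/2) ds = (-16*pi/5 - 6/5) - (-6/5 + 16*pi/5) = -32*pi/5.
Hence b_5 = (1/(2*pi))·(-32*pi/5) = -16/5.

-16/5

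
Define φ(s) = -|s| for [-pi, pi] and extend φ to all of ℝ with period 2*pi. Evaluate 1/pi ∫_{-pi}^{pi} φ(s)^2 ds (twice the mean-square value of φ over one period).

1/pi ∫_{-pi}^{pi} φ(s)^2 ds = 1/pi · (2*pi**3/3) = 2*pi**2/3.

2*pi**2/3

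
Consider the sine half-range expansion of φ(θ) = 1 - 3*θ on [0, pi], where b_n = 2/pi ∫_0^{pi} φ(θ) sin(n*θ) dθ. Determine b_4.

b_4 = 2/pi ∫_0^{pi} (1 - 3*θ) sin(4*θ) dθ.
Integrating by parts (boundary term plus one more integral), an antiderivative of (1 - 3*θ) sin(4*θ) is 3*θ*cos(4*θ)/4 - 3*sin(4*θ)/16 - cos(4*θ)/4; evaluating from 0 to pi: ∫_{0}^{pi} (1 - 3*θ) sin(4*θ) dθ = (-1/4 + 3*pi/4) - (-1/4) = 3*pi/4.
Hence b_4 = (2/pi)·(3*pi/4) = 3/2.

3/2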